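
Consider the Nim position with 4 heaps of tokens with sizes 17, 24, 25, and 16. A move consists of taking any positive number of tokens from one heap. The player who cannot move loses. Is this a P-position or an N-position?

P-position

In binary:
  10001  (17)
  11000  (24)
  11001  (25)
  10000  (16)
  -----
  00000  (0)
The nim-sum is 0, so this is a P-position: the player to move is in a losing position under optimal play.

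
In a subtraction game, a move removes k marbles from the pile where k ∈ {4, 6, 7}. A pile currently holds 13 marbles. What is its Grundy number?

0

Build the Grundy sequence with g(k) = mex{g(k−s) : s ∈ {4, 6, 7}, s ≤ k}:
g(0) = mex{} = 0
g(1) = mex{} = 0
g(2) = mex{} = 0
g(3) = mex{} = 0
g(4) = mex{0} = 1
g(5) = mex{0} = 1
g(6) = mex{0} = 1
g(7) = mex{0} = 1
g(8) = mex{0,1} = 2
g(9) = mex{0,1} = 2
g(10) = mex{0,1} = 2
g(11) = mex{1} = 0
g(12) = mex{1,2} = 0
g(13) = mex{1,2} = 0
So g(13) = 0.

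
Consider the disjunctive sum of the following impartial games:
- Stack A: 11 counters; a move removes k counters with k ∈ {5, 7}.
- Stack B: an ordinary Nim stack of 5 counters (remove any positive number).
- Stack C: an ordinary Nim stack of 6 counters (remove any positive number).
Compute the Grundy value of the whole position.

For stack A, compute g(0), g(1), … with moves {5, 7}:
g(0) = mex{} = 0
g(1) = mex{} = 0
g(2) = mex{} = 0
g(3) = mex{} = 0
g(4) = mex{} = 0
g(5) = mex{0} = 1
g(6) = mex{0} = 1
g(7) = mex{0} = 1
g(8) = mex{0} = 1
g(9) = mex{0} = 1
g(10) = mex{0,1} = 2
g(11) = mex{0,1} = 2
So g(11) = 2.
Stack B is a plain Nim stack of size 5, so its Grundy value is 5.
Stack C is a plain Nim stack of size 6, so its Grundy value is 6.
By the Sprague-Grundy theorem, the Grundy value of a sum of independent games is the XOR of the component values.
Combined value = 2 ⊕ 5 ⊕ 6 = 1.

1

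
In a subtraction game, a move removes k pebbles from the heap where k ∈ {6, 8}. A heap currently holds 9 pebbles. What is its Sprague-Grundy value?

1

Grundy values for subtraction set {6, 8}:
g(0) = mex{} = 0
g(1) = mex{} = 0
g(2) = mex{} = 0
g(3) = mex{} = 0
g(4) = mex{} = 0
g(5) = mex{} = 0
g(6) = mex{0} = 1
g(7) = mex{0} = 1
g(8) = mex{0} = 1
g(9) = mex{0} = 1
So g(9) = 1.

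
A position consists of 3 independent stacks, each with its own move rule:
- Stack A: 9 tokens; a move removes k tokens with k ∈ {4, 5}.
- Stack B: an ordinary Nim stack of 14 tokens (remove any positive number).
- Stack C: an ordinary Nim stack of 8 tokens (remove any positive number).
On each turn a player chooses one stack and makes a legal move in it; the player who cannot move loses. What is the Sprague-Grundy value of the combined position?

For stack A, compute g(0), g(1), … with moves {4, 5}:
k:     0  1  2  3  4  5  6  7  8  9
g(k):  0  0  0  0  1  1  1  1  2  0
So g(9) = 0.
Stack B is a plain Nim stack of size 14, so its Grundy value is 14.
Stack C is a plain Nim stack of size 8, so its Grundy value is 8.
By the Sprague-Grundy theorem, the Grundy value of a sum of independent games is the XOR of the component values.
Combined value = 0 ⊕ 14 ⊕ 8 = 6.

6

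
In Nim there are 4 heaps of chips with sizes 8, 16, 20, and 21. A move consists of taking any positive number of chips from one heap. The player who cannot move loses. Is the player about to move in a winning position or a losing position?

Compute the nim-sum pairwise:
8 ^ 16 = 24
24 ^ 20 = 12
12 ^ 21 = 25
The nim-sum is 25 ≠ 0, so this is an N-position: the player to move can win.

Winning position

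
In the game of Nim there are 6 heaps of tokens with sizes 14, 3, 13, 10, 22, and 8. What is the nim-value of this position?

20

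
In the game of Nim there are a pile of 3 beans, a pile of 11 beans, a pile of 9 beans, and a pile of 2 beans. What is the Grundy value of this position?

3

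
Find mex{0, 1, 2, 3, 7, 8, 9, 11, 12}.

The values 0, 1, 2, 3 are all present; 4 is the first non-negative integer missing from the set.

4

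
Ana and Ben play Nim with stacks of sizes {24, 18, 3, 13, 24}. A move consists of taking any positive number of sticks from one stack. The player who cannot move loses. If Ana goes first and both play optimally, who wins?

Compute the nim-sum pairwise:
24 ⊕ 18 = 10
10 ⊕ 3 = 9
9 ⊕ 13 = 4
4 ⊕ 24 = 28
The nim-sum is 28 ≠ 0, so this is an N-position: the player to move can win; Ana has a winning move.

Ana wins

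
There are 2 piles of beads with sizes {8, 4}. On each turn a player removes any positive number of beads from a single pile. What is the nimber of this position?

Compute the nim-sum pairwise:
8 XOR 4 = 12

12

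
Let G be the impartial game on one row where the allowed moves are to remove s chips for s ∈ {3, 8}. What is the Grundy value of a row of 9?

1

Build the Grundy sequence with g(k) = mex{g(k−s) : s ∈ {3, 8}, s ≤ k}:
k:     0  1  2  3  4  5  6  7  8  9
g(k):  0  0  0  1  1  1  0  0  2  1
So g(9) = 1.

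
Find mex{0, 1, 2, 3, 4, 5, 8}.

The values 0, 1, 2, 3, 4, 5 are all present; 6 is the first non-negative integer missing from the set.

6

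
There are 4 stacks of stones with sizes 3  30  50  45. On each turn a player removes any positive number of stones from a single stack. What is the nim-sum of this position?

2

Nim-sum: 3 ⊕ 30 ⊕ 50 ⊕ 45 = 2.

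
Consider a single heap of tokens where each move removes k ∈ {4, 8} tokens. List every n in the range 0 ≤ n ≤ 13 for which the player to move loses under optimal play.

0, 1, 2, 3, 12, 13

Compute g(0), g(1), … for moves {4, 8}:
g(0) = mex{} = 0
g(1) = mex{} = 0
g(2) = mex{} = 0
g(3) = mex{} = 0
g(4) = mex{0} = 1
g(5) = mex{0} = 1
g(6) = mex{0} = 1
g(7) = mex{0} = 1
g(8) = mex{0,1} = 2
g(9) = mex{0,1} = 2
g(10) = mex{0,1} = 2
g(11) = mex{0,1} = 2
g(12) = mex{1,2} = 0
g(13) = mex{1,2} = 0
The P-positions (g = 0) in 0..13 are 0, 1, 2, 3, 12, 13.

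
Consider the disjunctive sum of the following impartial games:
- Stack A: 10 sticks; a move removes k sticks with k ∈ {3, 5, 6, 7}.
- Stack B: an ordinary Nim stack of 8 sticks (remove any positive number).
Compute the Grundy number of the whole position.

8

Grundy values for stack A (subtraction set {3, 5, 6, 7}):
g(0) = mex{} = 0
g(1) = mex{} = 0
g(2) = mex{} = 0
g(3) = mex{0} = 1
g(4) = mex{0} = 1
g(5) = mex{0} = 1
g(6) = mex{0,1} = 2
g(7) = mex{0,1} = 2
g(8) = mex{0,1} = 2
g(9) = mex{0,1,2} = 3
g(10) = mex{1,2} = 0
So g(10) = 0.
Stack B is a plain Nim stack of size 8, so its Grundy value is 8.
The value of a disjunctive sum is the nim-sum of the parts.
Combined value = 0 ⊕ 8 = 8.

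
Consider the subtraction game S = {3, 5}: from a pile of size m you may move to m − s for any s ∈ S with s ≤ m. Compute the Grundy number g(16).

0

Grundy values for subtraction set {3, 5}:
k:     0  1  2  3  4  5  6  7  8  9 10 11 12 13 14 15 16
g(k):  0  0  0  1  1  1  2  2  0  0  0  1  1  1  2  2  0
So g(16) = 0.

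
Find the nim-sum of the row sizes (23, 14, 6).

Nim-sum: 23 XOR 14 XOR 6 = 31.

31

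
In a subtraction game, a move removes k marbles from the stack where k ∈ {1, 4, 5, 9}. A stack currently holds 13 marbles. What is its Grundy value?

Build the Grundy sequence with g(k) = mex{g(k−s) : s ∈ {1, 4, 5, 9}, s ≤ k}:
g(0) = mex{} = 0
g(1) = mex{0} = 1
g(2) = mex{1} = 0
g(3) = mex{0} = 1
g(4) = mex{0,1} = 2
g(5) = mex{0,1,2} = 3
g(6) = mex{0,1,3} = 2
g(7) = mex{0,1,2} = 3
g(8) = mex{1,2,3} = 0
g(9) = mex{0,2,3} = 1
g(10) = mex{1,2,3} = 0
g(11) = mex{0,2,3} = 1
g(12) = mex{0,1,3} = 2
g(13) = mex{0,1,2} = 3
So g(13) = 3.

3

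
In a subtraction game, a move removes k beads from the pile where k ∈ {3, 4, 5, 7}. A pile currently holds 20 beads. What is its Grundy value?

0

Grundy values for subtraction set {3, 4, 5, 7}:
k:     0  1  2  3  4  5  6  7  8  9 10 11 12 13 14 15 16 17 18 19 20
g(k):  0  0  0  1  1  1  2  2  2  3  0  0  0  1  1  1  2  2  2  3  0
So g(20) = 0.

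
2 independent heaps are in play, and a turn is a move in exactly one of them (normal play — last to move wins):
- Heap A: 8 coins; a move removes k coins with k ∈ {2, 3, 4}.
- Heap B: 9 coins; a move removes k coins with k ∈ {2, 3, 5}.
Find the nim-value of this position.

Grundy values for heap A (subtraction set {2, 3, 4}):
g(0) = mex{} = 0
g(1) = mex{} = 0
g(2) = mex{0} = 1
g(3) = mex{0} = 1
g(4) = mex{0,1} = 2
g(5) = mex{0,1} = 2
g(6) = mex{1,2} = 0
g(7) = mex{1,2} = 0
g(8) = mex{0,2} = 1
So g(8) = 1.
For heap B, compute g(0), g(1), … with moves {2, 3, 5}:
g(0) = mex{} = 0
g(1) = mex{} = 0
g(2) = mex{0} = 1
g(3) = mex{0} = 1
g(4) = mex{0,1} = 2
g(5) = mex{0,1} = 2
g(6) = mex{0,1,2} = 3
g(7) = mex{1,2} = 0
g(8) = mex{1,2,3} = 0
g(9) = mex{0,2,3} = 1
So g(9) = 1.
The value of a disjunctive sum is the nim-sum of the parts.
Combined value = 1 ⊕ 1 = 0.

0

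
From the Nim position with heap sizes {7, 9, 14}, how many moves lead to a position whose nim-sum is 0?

0

Nim-sum: 7 XOR 9 XOR 14 = 0.
The nim-sum is already 0, so every move leaves a nonzero nim-sum — there are no winning moves.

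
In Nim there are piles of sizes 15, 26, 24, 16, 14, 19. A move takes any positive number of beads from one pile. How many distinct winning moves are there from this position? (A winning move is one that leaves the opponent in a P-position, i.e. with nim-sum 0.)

0

Compute the nim-sum pairwise:
15 XOR 26 = 21
21 XOR 24 = 13
13 XOR 16 = 29
29 XOR 14 = 19
19 XOR 19 = 0
The nim-sum is already 0, so every move leaves a nonzero nim-sum — there are no winning moves.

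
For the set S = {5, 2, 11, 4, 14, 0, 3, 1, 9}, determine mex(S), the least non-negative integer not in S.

6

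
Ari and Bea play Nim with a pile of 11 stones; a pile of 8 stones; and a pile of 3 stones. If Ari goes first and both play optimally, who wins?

Bitwise XOR of the heap sizes:
  1011  (11)
  1000  (8)
  0011  (3)
  ----
  0000  (0)
The nim-sum is 0, so this is a P-position: the player to move is in a losing position under optimal play; Ari is about to move from it and so loses — Bea wins.

Bea wins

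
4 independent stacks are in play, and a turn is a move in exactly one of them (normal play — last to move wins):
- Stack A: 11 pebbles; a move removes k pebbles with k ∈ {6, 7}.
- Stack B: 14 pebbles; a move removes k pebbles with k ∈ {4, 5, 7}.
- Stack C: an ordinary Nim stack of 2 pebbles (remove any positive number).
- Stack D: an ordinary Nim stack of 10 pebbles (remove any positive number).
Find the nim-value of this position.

For stack A, compute g(0), g(1), … with moves {6, 7}:
g(0) = mex{} = 0
g(1) = mex{} = 0
g(2) = mex{} = 0
g(3) = mex{} = 0
g(4) = mex{} = 0
g(5) = mex{} = 0
g(6) = mex{0} = 1
g(7) = mex{0} = 1
g(8) = mex{0} = 1
g(9) = mex{0} = 1
g(10) = mex{0} = 1
g(11) = mex{0} = 1
So g(11) = 1.
For stack B, compute g(0), g(1), … with moves {4, 5, 7}:
k:     0  1  2  3  4  5  6  7  8  9 10 11 12 13 14
g(k):  0  0  0  0  1  1  1  1  2  2  2  0  0  0  0
So g(14) = 0.
Stack C is a plain Nim stack of size 2, so its Grundy value is 2.
Stack D is a plain Nim stack of size 10, so its Grundy value is 10.
By the Sprague-Grundy theorem, the Grundy value of a sum of independent games is the XOR of the component values.
Combined value = 1 ⊕ 0 ⊕ 2 ⊕ 10 = 9.

9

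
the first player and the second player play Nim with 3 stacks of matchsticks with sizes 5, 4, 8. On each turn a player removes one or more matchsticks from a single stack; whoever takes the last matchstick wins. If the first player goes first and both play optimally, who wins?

Nim-sum: 5 ^ 4 ^ 8 = 9.
The nim-sum is 9 ≠ 0, so this is an N-position: the player to move can win; the first player has a winning move.

the first player wins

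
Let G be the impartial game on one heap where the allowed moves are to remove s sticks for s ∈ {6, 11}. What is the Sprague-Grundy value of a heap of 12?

2

Build the Grundy sequence with g(k) = mex{g(k−s) : s ∈ {6, 11}, s ≤ k}:
k:     0  1  2  3  4  5  6  7  8  9 10 11 12
g(k):  0  0  0  0  0  0  1  1  1  1  1  1  2
So g(12) = 2.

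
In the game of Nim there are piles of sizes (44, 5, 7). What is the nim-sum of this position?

46

Nim-sum: 44 ⊕ 5 ⊕ 7 = 46.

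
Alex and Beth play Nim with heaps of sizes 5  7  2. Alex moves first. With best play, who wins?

Beth wins

Nim-sum: 5 ⊕ 7 ⊕ 2 = 0.
The nim-sum is 0, so this is a P-position: the player to move is in a losing position under optimal play; Alex is about to move from it and so loses — Beth wins.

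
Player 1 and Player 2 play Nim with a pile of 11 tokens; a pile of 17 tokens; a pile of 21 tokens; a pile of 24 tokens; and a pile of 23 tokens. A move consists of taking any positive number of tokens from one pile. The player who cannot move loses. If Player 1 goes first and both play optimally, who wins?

Player 2 wins

Nim-sum: 11 ^ 17 ^ 21 ^ 24 ^ 23 = 0.
The nim-sum is 0, so this is a P-position: the player to move is in a losing position under optimal play; Player 1 is about to move from it and so loses — Player 2 wins.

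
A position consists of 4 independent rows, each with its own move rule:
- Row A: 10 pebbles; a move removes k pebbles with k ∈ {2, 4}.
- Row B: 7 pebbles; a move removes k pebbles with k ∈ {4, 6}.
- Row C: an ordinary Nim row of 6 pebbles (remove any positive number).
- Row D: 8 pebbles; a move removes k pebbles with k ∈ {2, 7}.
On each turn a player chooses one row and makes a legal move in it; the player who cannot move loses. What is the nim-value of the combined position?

7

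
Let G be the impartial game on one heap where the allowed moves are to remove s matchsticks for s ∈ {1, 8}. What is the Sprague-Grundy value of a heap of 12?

Build the Grundy sequence with g(k) = mex{g(k−s) : s ∈ {1, 8}, s ≤ k}:
g(0) = mex{} = 0
g(1) = mex{0} = 1
g(2) = mex{1} = 0
g(3) = mex{0} = 1
g(4) = mex{1} = 0
g(5) = mex{0} = 1
g(6) = mex{1} = 0
g(7) = mex{0} = 1
g(8) = mex{0,1} = 2
g(9) = mex{1,2} = 0
g(10) = mex{0} = 1
g(11) = mex{1} = 0
g(12) = mex{0} = 1
So g(12) = 1.

1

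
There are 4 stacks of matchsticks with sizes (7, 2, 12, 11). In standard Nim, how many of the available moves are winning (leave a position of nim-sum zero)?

3

Compute the nim-sum pairwise:
7 XOR 2 = 5
5 XOR 12 = 9
9 XOR 11 = 2
The overall nim-sum is X = 2. A stack of size p has a winning move iff p XOR X < p (reduce it to p XOR X).
  7: 7 XOR 2 = 5 < 7 — winning move (to 5).
  2: 2 XOR 2 = 0 < 2 — winning move (to 0).
  12: 12 XOR 2 = 14 ≥ 12 — no move.
  11: 11 XOR 2 = 9 < 11 — winning move (to 9).
That gives 3 winning moves.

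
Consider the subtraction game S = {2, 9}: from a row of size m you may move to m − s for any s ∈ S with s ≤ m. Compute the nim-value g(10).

1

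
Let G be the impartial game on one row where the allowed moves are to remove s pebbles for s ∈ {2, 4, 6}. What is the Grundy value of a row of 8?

0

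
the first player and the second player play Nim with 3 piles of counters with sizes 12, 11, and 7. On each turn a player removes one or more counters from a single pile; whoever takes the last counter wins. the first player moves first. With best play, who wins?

the second player wins

Nim-sum: 12 ^ 11 ^ 7 = 0.
The nim-sum is 0, so this is a P-position: the player to move is in a losing position under optimal play; the first player is about to move from it and so loses — the second player wins.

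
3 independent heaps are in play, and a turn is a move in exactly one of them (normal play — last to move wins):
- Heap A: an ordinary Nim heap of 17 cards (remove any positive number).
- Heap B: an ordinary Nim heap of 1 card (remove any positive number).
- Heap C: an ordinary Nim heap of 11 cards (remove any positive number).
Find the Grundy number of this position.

27

Heap A is a plain Nim heap of size 17, so its Grundy value is 17.
Heap B is a plain Nim heap of size 1, so its Grundy value is 1.
Heap C is a plain Nim heap of size 11, so its Grundy value is 11.
By the Sprague-Grundy theorem, the Grundy value of a sum of independent games is the XOR of the component values.
Combined value = 17 ⊕ 1 ⊕ 11 = 27.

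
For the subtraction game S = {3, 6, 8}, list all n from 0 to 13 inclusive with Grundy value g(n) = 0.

Compute g(0), g(1), … for moves {3, 6, 8}:
k:     0  1  2  3  4  5  6  7  8  9 10 11 12 13
g(k):  0  0  0  1  1  1  2  2  2  3  3  0  0  0
The P-positions (g = 0) in 0..13 are 0, 1, 2, 11, 12, 13.

0, 1, 2, 11, 12, 13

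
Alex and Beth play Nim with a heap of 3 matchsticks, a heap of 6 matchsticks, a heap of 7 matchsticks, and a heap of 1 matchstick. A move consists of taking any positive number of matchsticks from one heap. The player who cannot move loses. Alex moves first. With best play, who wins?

Alex wins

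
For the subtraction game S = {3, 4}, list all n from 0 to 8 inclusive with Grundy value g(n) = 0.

0, 1, 2, 7, 8

Compute g(0), g(1), … for moves {3, 4}:
g(0) = mex{} = 0
g(1) = mex{} = 0
g(2) = mex{} = 0
g(3) = mex{0} = 1
g(4) = mex{0} = 1
g(5) = mex{0} = 1
g(6) = mex{0,1} = 2
g(7) = mex{1} = 0
g(8) = mex{1} = 0
The P-positions (g = 0) in 0..8 are 0, 1, 2, 7, 8.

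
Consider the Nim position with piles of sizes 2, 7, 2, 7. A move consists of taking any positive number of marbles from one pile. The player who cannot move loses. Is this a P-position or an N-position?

In binary:
  010  (2)
  111  (7)
  010  (2)
  111  (7)
  ---
  000  (0)
The nim-sum is 0, so this is a P-position: the player to move is in a losing position under optimal play.

P-position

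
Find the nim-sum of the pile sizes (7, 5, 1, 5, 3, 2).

Compute the nim-sum pairwise:
7 ^ 5 = 2
2 ^ 1 = 3
3 ^ 5 = 6
6 ^ 3 = 5
5 ^ 2 = 7

7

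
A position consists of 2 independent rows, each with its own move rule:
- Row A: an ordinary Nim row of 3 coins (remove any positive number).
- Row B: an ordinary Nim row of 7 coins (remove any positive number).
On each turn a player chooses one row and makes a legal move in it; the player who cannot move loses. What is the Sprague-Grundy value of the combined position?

4

Row A is a plain Nim row of size 3, so its Grundy value is 3.
Row B is a plain Nim row of size 7, so its Grundy value is 7.
The value of a disjunctive sum is the nim-sum of the parts.
Combined value = 3 ⊕ 7 = 4.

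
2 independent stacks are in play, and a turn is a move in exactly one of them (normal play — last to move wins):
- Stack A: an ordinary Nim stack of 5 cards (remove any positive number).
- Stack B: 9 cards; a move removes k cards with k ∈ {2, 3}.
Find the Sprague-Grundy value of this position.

7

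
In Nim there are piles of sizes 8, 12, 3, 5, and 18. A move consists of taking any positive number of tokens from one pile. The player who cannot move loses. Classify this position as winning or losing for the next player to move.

Winning position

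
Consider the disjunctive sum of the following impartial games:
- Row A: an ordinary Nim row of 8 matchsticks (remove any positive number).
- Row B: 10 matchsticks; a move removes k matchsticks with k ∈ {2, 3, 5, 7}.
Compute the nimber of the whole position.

Row A is a plain Nim row of size 8, so its Grundy value is 8.
Build the Grundy sequence for row B with g(k) = mex{g(k−s) : s ∈ {2, 3, 5, 7}, s ≤ k}:
k:     0  1  2  3  4  5  6  7  8  9 10
g(k):  0  0  1  1  2  2  3  3  4  0  0
So g(10) = 0.
The value of a disjunctive sum is the nim-sum of the parts.
Combined value = 8 ⊕ 0 = 8.

8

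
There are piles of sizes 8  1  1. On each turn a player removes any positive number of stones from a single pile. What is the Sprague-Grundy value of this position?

Write each in binary and XOR column by column:
  1000  (8)
  0001  (1)
  0001  (1)
  ----
  1000  (8)

8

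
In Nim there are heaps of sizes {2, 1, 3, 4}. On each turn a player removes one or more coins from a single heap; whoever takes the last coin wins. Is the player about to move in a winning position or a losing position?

Nim-sum: 2 XOR 1 XOR 3 XOR 4 = 4.
The nim-sum is 4 ≠ 0, so this is an N-position: the player to move can win.

Winning position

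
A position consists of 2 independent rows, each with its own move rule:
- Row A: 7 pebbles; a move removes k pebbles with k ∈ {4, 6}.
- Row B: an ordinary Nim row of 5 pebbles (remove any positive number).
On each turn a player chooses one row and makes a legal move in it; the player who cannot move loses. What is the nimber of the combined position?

For row A, compute g(0), g(1), … with moves {4, 6}:
k:     0  1  2  3  4  5  6  7
g(k):  0  0  0  0  1  1  1  1
So g(7) = 1.
Row B is a plain Nim row of size 5, so its Grundy value is 5.
The value of a disjunctive sum is the nim-sum of the parts.
Combined value = 1 ⊕ 5 = 4.

4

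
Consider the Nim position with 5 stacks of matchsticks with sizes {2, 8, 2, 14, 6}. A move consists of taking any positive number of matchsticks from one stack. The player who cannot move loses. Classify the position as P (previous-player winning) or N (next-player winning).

In binary:
  0010  (2)
  1000  (8)
  0010  (2)
  1110  (14)
  0110  (6)
  ----
  0000  (0)
The nim-sum is 0, so this is a P-position: the player to move is in a losing position under optimal play.

P-position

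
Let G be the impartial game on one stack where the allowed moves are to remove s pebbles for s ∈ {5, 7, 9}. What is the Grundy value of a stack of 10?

Build the Grundy sequence with g(k) = mex{g(k−s) : s ∈ {5, 7, 9}, s ≤ k}:
g(0) = mex{} = 0
g(1) = mex{} = 0
g(2) = mex{} = 0
g(3) = mex{} = 0
g(4) = mex{} = 0
g(5) = mex{0} = 1
g(6) = mex{0} = 1
g(7) = mex{0} = 1
g(8) = mex{0} = 1
g(9) = mex{0} = 1
g(10) = mex{0,1} = 2
So g(10) = 2.

2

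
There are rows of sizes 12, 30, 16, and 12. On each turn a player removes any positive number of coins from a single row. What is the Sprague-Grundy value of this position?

14

In binary:
  01100  (12)
  11110  (30)
  10000  (16)
  01100  (12)
  -----
  01110  (14)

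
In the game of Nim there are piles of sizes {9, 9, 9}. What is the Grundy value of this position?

Compute the nim-sum pairwise:
9 ^ 9 = 0
0 ^ 9 = 9

9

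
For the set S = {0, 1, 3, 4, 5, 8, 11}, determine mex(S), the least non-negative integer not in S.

2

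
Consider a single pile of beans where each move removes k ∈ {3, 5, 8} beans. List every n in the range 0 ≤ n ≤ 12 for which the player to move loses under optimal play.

0, 1, 2, 11, 12

Build the Grundy sequence with g(k) = mex{g(k−s) : s ∈ {3, 5, 8}, s ≤ k}:
g(0) = mex{} = 0
g(1) = mex{} = 0
g(2) = mex{} = 0
g(3) = mex{0} = 1
g(4) = mex{0} = 1
g(5) = mex{0} = 1
g(6) = mex{0,1} = 2
g(7) = mex{0,1} = 2
g(8) = mex{0,1} = 2
g(9) = mex{0,1,2} = 3
g(10) = mex{0,1,2} = 3
g(11) = mex{1,2} = 0
g(12) = mex{1,2,3} = 0
The P-positions (g = 0) in 0..12 are 0, 1, 2, 11, 12.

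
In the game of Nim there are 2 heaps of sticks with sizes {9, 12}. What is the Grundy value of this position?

5

Compute the nim-sum pairwise:
9 ⊕ 12 = 5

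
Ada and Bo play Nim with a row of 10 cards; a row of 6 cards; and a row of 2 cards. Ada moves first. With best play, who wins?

Compute the nim-sum pairwise:
10 XOR 6 = 12
12 XOR 2 = 14
The nim-sum is 14 ≠ 0, so this is an N-position: the player to move can win; Ada has a winning move.

Ada wins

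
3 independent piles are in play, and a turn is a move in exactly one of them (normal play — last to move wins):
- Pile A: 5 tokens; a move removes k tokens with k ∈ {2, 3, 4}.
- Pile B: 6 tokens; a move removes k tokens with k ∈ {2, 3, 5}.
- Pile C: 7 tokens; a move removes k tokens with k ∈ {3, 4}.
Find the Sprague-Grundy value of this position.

1

For pile A, compute g(0), g(1), … with moves {2, 3, 4}:
k:     0  1  2  3  4  5
g(k):  0  0  1  1  2  2
So g(5) = 2.
Grundy values for pile B (subtraction set {2, 3, 5}):
k:     0  1  2  3  4  5  6
g(k):  0  0  1  1  2  2  3
So g(6) = 3.
Build the Grundy sequence for pile C with g(k) = mex{g(k−s) : s ∈ {3, 4}, s ≤ k}:
k:     0  1  2  3  4  5  6  7
g(k):  0  0  0  1  1  1  2  0
So g(7) = 0.
The value of a disjunctive sum is the nim-sum of the parts.
Combined value = 2 XOR 3 XOR 0 = 1.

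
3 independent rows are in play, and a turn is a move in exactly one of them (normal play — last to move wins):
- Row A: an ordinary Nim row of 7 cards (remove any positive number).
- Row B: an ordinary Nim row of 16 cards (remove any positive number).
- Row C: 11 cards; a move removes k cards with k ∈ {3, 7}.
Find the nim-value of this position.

Row A is a plain Nim row of size 7, so its Grundy value is 7.
Row B is a plain Nim row of size 16, so its Grundy value is 16.
Grundy values for row C (subtraction set {3, 7}):
k:     0  1  2  3  4  5  6  7  8  9 10 11
g(k):  0  0  0  1  1  1  0  2  2  1  0  0
So g(11) = 0.
The value of a disjunctive sum is the nim-sum of the parts.
Combined value = 7 XOR 16 XOR 0 = 23.

23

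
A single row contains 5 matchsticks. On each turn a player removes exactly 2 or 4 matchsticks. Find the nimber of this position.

2

Compute g(0), g(1), … for moves {2, 4}:
k:     0  1  2  3  4  5
g(k):  0  0  1  1  2  2
So g(5) = 2.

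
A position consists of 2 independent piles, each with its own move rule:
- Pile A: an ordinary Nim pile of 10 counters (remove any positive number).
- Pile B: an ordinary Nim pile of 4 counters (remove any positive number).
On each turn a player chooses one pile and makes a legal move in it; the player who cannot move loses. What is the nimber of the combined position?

14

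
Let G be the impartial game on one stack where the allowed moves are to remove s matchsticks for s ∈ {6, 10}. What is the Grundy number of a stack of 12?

Build the Grundy sequence with g(k) = mex{g(k−s) : s ∈ {6, 10}, s ≤ k}:
g(0) = mex{} = 0
g(1) = mex{} = 0
g(2) = mex{} = 0
g(3) = mex{} = 0
g(4) = mex{} = 0
g(5) = mex{} = 0
g(6) = mex{0} = 1
g(7) = mex{0} = 1
g(8) = mex{0} = 1
g(9) = mex{0} = 1
g(10) = mex{0} = 1
g(11) = mex{0} = 1
g(12) = mex{0,1} = 2
So g(12) = 2.

2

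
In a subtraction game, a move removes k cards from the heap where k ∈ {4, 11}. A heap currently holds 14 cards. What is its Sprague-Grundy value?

1

Build the Grundy sequence with g(k) = mex{g(k−s) : s ∈ {4, 11}, s ≤ k}:
g(0) = mex{} = 0
g(1) = mex{} = 0
g(2) = mex{} = 0
g(3) = mex{} = 0
g(4) = mex{0} = 1
g(5) = mex{0} = 1
g(6) = mex{0} = 1
g(7) = mex{0} = 1
g(8) = mex{1} = 0
g(9) = mex{1} = 0
g(10) = mex{1} = 0
g(11) = mex{0,1} = 2
g(12) = mex{0} = 1
g(13) = mex{0} = 1
g(14) = mex{0} = 1
So g(14) = 1.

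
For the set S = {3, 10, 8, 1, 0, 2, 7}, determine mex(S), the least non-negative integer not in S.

4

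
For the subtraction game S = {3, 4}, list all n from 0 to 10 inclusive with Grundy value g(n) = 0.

Build the Grundy sequence with g(k) = mex{g(k−s) : s ∈ {3, 4}, s ≤ k}:
k:     0  1  2  3  4  5  6  7  8  9 10
g(k):  0  0  0  1  1  1  2  0  0  0  1
The P-positions (g = 0) in 0..10 are 0, 1, 2, 7, 8, 9.

0, 1, 2, 7, 8, 9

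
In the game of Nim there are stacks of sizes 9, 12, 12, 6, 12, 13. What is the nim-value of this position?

14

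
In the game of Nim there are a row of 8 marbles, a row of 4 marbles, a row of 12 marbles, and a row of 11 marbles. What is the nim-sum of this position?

Bitwise XOR of the heap sizes:
  1000  (8)
  0100  (4)
  1100  (12)
  1011  (11)
  ----
  1011  (11)

11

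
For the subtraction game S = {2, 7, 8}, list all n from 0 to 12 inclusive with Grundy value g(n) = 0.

0, 1, 4, 5, 10

Grundy values for subtraction set {2, 7, 8}:
g(0) = mex{} = 0
g(1) = mex{} = 0
g(2) = mex{0} = 1
g(3) = mex{0} = 1
g(4) = mex{1} = 0
g(5) = mex{1} = 0
g(6) = mex{0} = 1
g(7) = mex{0} = 1
g(8) = mex{0,1} = 2
g(9) = mex{0,1} = 2
g(10) = mex{1,2} = 0
g(11) = mex{0,1,2} = 3
g(12) = mex{0} = 1
The P-positions (g = 0) in 0..12 are 0, 1, 4, 5, 10.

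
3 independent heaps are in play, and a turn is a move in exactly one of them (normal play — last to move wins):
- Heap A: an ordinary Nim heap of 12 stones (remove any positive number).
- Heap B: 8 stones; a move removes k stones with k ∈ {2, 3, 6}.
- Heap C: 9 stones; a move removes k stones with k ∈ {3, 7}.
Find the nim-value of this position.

Heap A is a plain Nim heap of size 12, so its Grundy value is 12.
Grundy values for heap B (subtraction set {2, 3, 6}):
g(0) = mex{} = 0
g(1) = mex{} = 0
g(2) = mex{0} = 1
g(3) = mex{0} = 1
g(4) = mex{0,1} = 2
g(5) = mex{1} = 0
g(6) = mex{0,1,2} = 3
g(7) = mex{0,2} = 1
g(8) = mex{0,1,3} = 2
So g(8) = 2.
For heap C, compute g(0), g(1), … with moves {3, 7}:
g(0) = mex{} = 0
g(1) = mex{} = 0
g(2) = mex{} = 0
g(3) = mex{0} = 1
g(4) = mex{0} = 1
g(5) = mex{0} = 1
g(6) = mex{1} = 0
g(7) = mex{0,1} = 2
g(8) = mex{0,1} = 2
g(9) = mex{0} = 1
So g(9) = 1.
By the Sprague-Grundy theorem, the Grundy value of a sum of independent games is the XOR of the component values.
Combined value = 12 ⊕ 2 ⊕ 1 = 15.

15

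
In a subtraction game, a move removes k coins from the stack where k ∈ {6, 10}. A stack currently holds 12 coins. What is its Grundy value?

2

Build the Grundy sequence with g(k) = mex{g(k−s) : s ∈ {6, 10}, s ≤ k}:
k:     0  1  2  3  4  5  6  7  8  9 10 11 12
g(k):  0  0  0  0  0  0  1  1  1  1  1  1  2
So g(12) = 2.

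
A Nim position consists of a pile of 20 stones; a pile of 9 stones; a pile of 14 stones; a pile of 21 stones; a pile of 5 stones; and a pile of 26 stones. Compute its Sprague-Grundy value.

Write each in binary and XOR column by column:
  10100  (20)
  01001  (9)
  01110  (14)
  10101  (21)
  00101  (5)
  11010  (26)
  -----
  11001  (25)

25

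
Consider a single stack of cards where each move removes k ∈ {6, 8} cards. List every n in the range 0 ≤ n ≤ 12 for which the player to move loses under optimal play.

Grundy values for subtraction set {6, 8}:
g(0) = mex{} = 0
g(1) = mex{} = 0
g(2) = mex{} = 0
g(3) = mex{} = 0
g(4) = mex{} = 0
g(5) = mex{} = 0
g(6) = mex{0} = 1
g(7) = mex{0} = 1
g(8) = mex{0} = 1
g(9) = mex{0} = 1
g(10) = mex{0} = 1
g(11) = mex{0} = 1
g(12) = mex{0,1} = 2
The P-positions (g = 0) in 0..12 are 0, 1, 2, 3, 4, 5.

0, 1, 2, 3, 4, 5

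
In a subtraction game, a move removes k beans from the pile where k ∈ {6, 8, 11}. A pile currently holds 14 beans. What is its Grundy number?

2

Compute g(0), g(1), … for moves {6, 8, 11}:
k:     0  1  2  3  4  5  6  7  8  9 10 11 12 13 14
g(k):  0  0  0  0  0  0  1  1  1  1  1  1  2  2  2
So g(14) = 2.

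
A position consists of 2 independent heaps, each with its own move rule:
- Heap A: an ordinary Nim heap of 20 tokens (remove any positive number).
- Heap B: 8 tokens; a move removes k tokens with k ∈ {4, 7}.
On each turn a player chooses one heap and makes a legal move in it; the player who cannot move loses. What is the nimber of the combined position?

Heap A is a plain Nim heap of size 20, so its Grundy value is 20.
Grundy values for heap B (subtraction set {4, 7}):
g(0) = mex{} = 0
g(1) = mex{} = 0
g(2) = mex{} = 0
g(3) = mex{} = 0
g(4) = mex{0} = 1
g(5) = mex{0} = 1
g(6) = mex{0} = 1
g(7) = mex{0} = 1
g(8) = mex{0,1} = 2
So g(8) = 2.
The value of a disjunctive sum is the nim-sum of the parts.
Combined value = 20 ⊕ 2 = 22.

22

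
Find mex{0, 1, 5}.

The values 0, 1 are all present; 2 is the first non-negative integer missing from the set.

2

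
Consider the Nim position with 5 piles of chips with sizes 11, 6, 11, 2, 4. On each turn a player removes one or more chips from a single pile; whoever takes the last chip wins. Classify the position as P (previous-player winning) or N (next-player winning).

P-position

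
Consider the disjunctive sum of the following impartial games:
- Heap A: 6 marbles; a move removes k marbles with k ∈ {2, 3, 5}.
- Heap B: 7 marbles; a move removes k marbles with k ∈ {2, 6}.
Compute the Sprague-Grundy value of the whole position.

2

For heap A, compute g(0), g(1), … with moves {2, 3, 5}:
g(0) = mex{} = 0
g(1) = mex{} = 0
g(2) = mex{0} = 1
g(3) = mex{0} = 1
g(4) = mex{0,1} = 2
g(5) = mex{0,1} = 2
g(6) = mex{0,1,2} = 3
So g(6) = 3.
For heap B, compute g(0), g(1), … with moves {2, 6}:
k:     0  1  2  3  4  5  6  7
g(k):  0  0  1  1  0  0  1  1
So g(7) = 1.
By the Sprague-Grundy theorem, the Grundy value of a sum of independent games is the XOR of the component values.
Combined value = 3 ⊕ 1 = 2.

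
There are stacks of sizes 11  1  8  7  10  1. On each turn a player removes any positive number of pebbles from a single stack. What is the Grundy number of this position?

Write each in binary and XOR column by column:
  1011  (11)
  0001  (1)
  1000  (8)
  0111  (7)
  1010  (10)
  0001  (1)
  ----
  1110  (14)

14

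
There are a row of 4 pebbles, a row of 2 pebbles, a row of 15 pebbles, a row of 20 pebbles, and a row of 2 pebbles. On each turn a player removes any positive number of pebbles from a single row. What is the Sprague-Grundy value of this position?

Nim-sum: 4 XOR 2 XOR 15 XOR 20 XOR 2 = 31.

31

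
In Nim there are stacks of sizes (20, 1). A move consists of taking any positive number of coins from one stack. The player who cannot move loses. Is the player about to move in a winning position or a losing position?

Winning position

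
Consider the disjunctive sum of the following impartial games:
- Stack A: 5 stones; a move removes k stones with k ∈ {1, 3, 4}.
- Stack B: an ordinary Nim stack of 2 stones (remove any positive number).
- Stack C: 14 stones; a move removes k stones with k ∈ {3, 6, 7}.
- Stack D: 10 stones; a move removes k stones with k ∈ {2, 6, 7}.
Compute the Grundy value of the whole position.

3

Build the Grundy sequence for stack A with g(k) = mex{g(k−s) : s ∈ {1, 3, 4}, s ≤ k}:
g(0) = mex{} = 0
g(1) = mex{0} = 1
g(2) = mex{1} = 0
g(3) = mex{0} = 1
g(4) = mex{0,1} = 2
g(5) = mex{0,1,2} = 3
So g(5) = 3.
Stack B is a plain Nim stack of size 2, so its Grundy value is 2.
For stack C, compute g(0), g(1), … with moves {3, 6, 7}:
k:     0  1  2  3  4  5  6  7  8  9 10 11 12 13 14
g(k):  0  0  0  1  1  1  2  2  2  3  0  0  0  1  1
So g(14) = 1.
For stack D, compute g(0), g(1), … with moves {2, 6, 7}:
g(0) = mex{} = 0
g(1) = mex{} = 0
g(2) = mex{0} = 1
g(3) = mex{0} = 1
g(4) = mex{1} = 0
g(5) = mex{1} = 0
g(6) = mex{0} = 1
g(7) = mex{0} = 1
g(8) = mex{0,1} = 2
g(9) = mex{1} = 0
g(10) = mex{0,1,2} = 3
So g(10) = 3.
By the Sprague-Grundy theorem, the Grundy value of a sum of independent games is the XOR of the component values.
Combined value = 3 XOR 2 XOR 1 XOR 3 = 3.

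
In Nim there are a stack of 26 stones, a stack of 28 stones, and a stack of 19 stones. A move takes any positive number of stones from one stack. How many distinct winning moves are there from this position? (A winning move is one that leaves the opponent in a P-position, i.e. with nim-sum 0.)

Bitwise XOR of the heap sizes:
  11010  (26)
  11100  (28)
  10011  (19)
  -----
  10101  (21)
The overall nim-sum is X = 21. A stack of size p has a winning move iff p XOR X < p (reduce it to p XOR X).
  26: 26 XOR 21 = 15 < 26 — winning move (to 15).
  28: 28 XOR 21 = 9 < 28 — winning move (to 9).
  19: 19 XOR 21 = 6 < 19 — winning move (to 6).
That gives 3 winning moves.

3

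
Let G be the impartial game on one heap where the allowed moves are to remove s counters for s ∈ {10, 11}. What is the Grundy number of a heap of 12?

1

Compute g(0), g(1), … for moves {10, 11}:
k:     0  1  2  3  4  5  6  7  8  9 10 11 12
g(k):  0  0  0  0  0  0  0  0  0  0  1  1  1
So g(12) = 1.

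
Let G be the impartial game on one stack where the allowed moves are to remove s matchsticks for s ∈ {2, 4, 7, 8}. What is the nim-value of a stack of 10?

2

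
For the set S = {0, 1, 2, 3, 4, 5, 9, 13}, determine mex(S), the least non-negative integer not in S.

The values 0, 1, 2, 3, 4, 5 are all present; 6 is the first non-negative integer missing from the set.

6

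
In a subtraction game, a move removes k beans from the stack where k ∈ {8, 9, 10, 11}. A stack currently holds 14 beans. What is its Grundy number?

Grundy values for subtraction set {8, 9, 10, 11}:
g(0) = mex{} = 0
g(1) = mex{} = 0
g(2) = mex{} = 0
g(3) = mex{} = 0
g(4) = mex{} = 0
g(5) = mex{} = 0
g(6) = mex{} = 0
g(7) = mex{} = 0
g(8) = mex{0} = 1
g(9) = mex{0} = 1
g(10) = mex{0} = 1
g(11) = mex{0} = 1
g(12) = mex{0} = 1
g(13) = mex{0} = 1
g(14) = mex{0} = 1
So g(14) = 1.

1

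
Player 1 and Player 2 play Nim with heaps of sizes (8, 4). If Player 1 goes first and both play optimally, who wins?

Player 1 wins

Compute the nim-sum pairwise:
8 ^ 4 = 12
The nim-sum is 12 ≠ 0, so this is an N-position: the player to move can win; Player 1 has a winning move.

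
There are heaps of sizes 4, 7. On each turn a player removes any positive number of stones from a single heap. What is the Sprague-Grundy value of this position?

3

Nim-sum: 4 ^ 7 = 3.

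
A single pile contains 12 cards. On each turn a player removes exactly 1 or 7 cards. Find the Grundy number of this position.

Compute g(0), g(1), … for moves {1, 7}:
k:     0  1  2  3  4  5  6  7  8  9 10 11 12
g(k):  0  1  0  1  0  1  0  1  0  1  0  1  0
So g(12) = 0.

0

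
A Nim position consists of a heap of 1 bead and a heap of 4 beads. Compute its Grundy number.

Compute the nim-sum pairwise:
1 ^ 4 = 5

5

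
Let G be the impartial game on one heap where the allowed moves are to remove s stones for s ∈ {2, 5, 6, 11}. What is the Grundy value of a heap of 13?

2

Compute g(0), g(1), … for moves {2, 5, 6, 11}:
k:     0  1  2  3  4  5  6  7  8  9 10 11 12 13
g(k):  0  0  1  1  0  2  1  3  0  2  1  3  2  2
So g(13) = 2.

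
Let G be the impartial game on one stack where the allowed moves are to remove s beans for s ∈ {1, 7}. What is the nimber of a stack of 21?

1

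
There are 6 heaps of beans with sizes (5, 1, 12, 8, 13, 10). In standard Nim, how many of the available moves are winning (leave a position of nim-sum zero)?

Compute the nim-sum pairwise:
5 ⊕ 1 = 4
4 ⊕ 12 = 8
8 ⊕ 8 = 0
0 ⊕ 13 = 13
13 ⊕ 10 = 7
The overall nim-sum is X = 7. A heap of size p has a winning move iff p XOR X < p (reduce it to p XOR X).
  5: 5 XOR 7 = 2 < 5 — winning move (to 2).
  1: 1 XOR 7 = 6 ≥ 1 — no move.
  12: 12 XOR 7 = 11 < 12 — winning move (to 11).
  8: 8 XOR 7 = 15 ≥ 8 — no move.
  13: 13 XOR 7 = 10 < 13 — winning move (to 10).
  10: 10 XOR 7 = 13 ≥ 10 — no move.
That gives 3 winning moves.

3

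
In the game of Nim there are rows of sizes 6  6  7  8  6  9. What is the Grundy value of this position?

Compute the nim-sum pairwise:
6 ^ 6 = 0
0 ^ 7 = 7
7 ^ 8 = 15
15 ^ 6 = 9
9 ^ 9 = 0

0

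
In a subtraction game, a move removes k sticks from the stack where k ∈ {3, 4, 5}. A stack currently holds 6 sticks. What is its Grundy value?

2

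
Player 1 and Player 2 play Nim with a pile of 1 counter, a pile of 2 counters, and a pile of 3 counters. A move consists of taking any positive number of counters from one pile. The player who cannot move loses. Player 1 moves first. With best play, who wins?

Player 2 wins

In binary:
  01  (1)
  10  (2)
  11  (3)
  --
  00  (0)
The nim-sum is 0, so this is a P-position: the player to move is in a losing position under optimal play; Player 1 is about to move from it and so loses — Player 2 wins.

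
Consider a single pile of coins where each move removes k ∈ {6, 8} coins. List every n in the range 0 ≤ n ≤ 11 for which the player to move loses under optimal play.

0, 1, 2, 3, 4, 5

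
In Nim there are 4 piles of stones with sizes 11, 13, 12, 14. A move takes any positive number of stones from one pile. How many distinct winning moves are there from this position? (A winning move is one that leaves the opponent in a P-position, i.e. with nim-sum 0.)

3

Nim-sum: 11 ^ 13 ^ 12 ^ 14 = 4.
The overall nim-sum is X = 4. A pile of size p has a winning move iff p XOR X < p (reduce it to p XOR X).
  11: 11 XOR 4 = 15 ≥ 11 — no move.
  13: 13 XOR 4 = 9 < 13 — winning move (to 9).
  12: 12 XOR 4 = 8 < 12 — winning move (to 8).
  14: 14 XOR 4 = 10 < 14 — winning move (to 10).
That gives 3 winning moves.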